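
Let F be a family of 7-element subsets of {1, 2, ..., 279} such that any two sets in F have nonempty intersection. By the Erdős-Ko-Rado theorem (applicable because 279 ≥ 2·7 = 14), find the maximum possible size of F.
max |F| = C(278, 6) = 607221379765

Erdős-Ko-Rado (1961): when n ≥ 2k, max |F| = C(n−1, k−1). The bound is attained by the star {A : i ∈ A} for any fixed i ∈ [n]. Here C(279−1, 7−1) = C(278, 6) = 607221379765.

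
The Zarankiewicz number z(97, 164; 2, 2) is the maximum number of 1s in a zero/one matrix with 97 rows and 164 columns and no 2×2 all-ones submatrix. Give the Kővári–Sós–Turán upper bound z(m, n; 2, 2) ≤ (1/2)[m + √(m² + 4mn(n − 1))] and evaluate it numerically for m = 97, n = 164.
z(97, 164; 2, 2) ≤ (1/2)[97 + √(97² + 4·97·164·163)] = (1/2)[97 + √10381425] = 1659.5109

Kővári–Sós–Turán: let r_1, ..., r_97 be the row sums and z = Σ r_i the total number of 1s. Each pair of columns can share at most one row with both entries 1 (else a 2×2 all-ones block appears), so Σ_i C(r_i, 2) ≤ C(164, 2) = 13366. By convexity Σ_i C(r_i, 2) ≥ 97·C(z/97, 2) = z(z − 97)/(2·97), giving z² − 97z − 97·164·163 ≤ 0 and hence z ≤ (1/2)[97 + √(9409 + 4·2593004)] = (1/2)[97 + √10381425] ≈ (1/2)(97 + 3222.0219) = 1659.5109.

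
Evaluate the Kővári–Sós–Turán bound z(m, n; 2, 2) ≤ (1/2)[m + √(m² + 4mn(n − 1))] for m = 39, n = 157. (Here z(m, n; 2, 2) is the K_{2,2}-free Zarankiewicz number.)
z(39, 157; 2, 2) ≤ (1/2)[39 + √(39² + 4·39·157·156)] = (1/2)[39 + √3822273] = 997.0317

Kővári–Sós–Turán: let r_1, ..., r_39 be the row sums and z = Σ r_i the total number of 1s. Each pair of columns can share at most one row with both entries 1 (else a 2×2 all-ones block appears), so Σ_i C(r_i, 2) ≤ C(157, 2) = 12246. By convexity Σ_i C(r_i, 2) ≥ 39·C(z/39, 2) = z(z − 39)/(2·39), giving z² − 39z − 39·157·156 ≤ 0 and hence z ≤ (1/2)[39 + √(1521 + 4·955188)] = (1/2)[39 + √3822273] ≈ (1/2)(39 + 1955.0634) = 997.0317.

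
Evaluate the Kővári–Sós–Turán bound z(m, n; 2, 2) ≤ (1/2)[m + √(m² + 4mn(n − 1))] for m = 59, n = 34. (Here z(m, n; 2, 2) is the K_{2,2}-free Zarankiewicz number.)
z(59, 34; 2, 2) ≤ (1/2)[59 + √(59² + 4·59·34·33)] = (1/2)[59 + √268273] = 288.4754

Kővári–Sós–Turán: let r_1, ..., r_59 be the row sums and z = Σ r_i the total number of 1s. Each pair of columns can share at most one row with both entries 1 (else a 2×2 all-ones block appears), so Σ_i C(r_i, 2) ≤ C(34, 2) = 561. By convexity Σ_i C(r_i, 2) ≥ 59·C(z/59, 2) = z(z − 59)/(2·59), giving z² − 59z − 59·34·33 ≤ 0 and hence z ≤ (1/2)[59 + √(3481 + 4·66198)] = (1/2)[59 + √268273] ≈ (1/2)(59 + 517.9508) = 288.4754.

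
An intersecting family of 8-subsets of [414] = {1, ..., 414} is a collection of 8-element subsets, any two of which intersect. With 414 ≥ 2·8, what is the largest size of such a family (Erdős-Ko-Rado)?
max |F| = C(413, 7) = 386385028473356

Erdős-Ko-Rado (1961): when n ≥ 2k, max |F| = C(n−1, k−1). The bound is attained by the star {A : i ∈ A} for any fixed i ∈ [n]. Here C(414−1, 8−1) = C(413, 7) = 386385028473356.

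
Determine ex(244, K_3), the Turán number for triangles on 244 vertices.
ex(244, K_3) = ⌊244^2/4⌋ = 14884

Mantel (1907): a triangle-free graph on n vertices has at most ⌊n^2/4⌋ edges, with equality for the complete bipartite graph K_{⌊n/2⌋, ⌈n/2⌉}. For n = 244: ⌊244^2/4⌋ = ⌊59536/4⌋ = 14884. The extremal graph is K_{122, 122}, which has 122·122 = 14884 edges.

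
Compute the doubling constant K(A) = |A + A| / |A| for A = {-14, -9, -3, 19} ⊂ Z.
K = |A + A| / |A| = 10/4 = 5/2

Enumerate A + A = {a + b : a, b ∈ A}. With |A| = 4, there are |A|^2 = 16 ordered sum pairs; collecting distinct values, A + A = {-28, -23, -18, -17, -12, -6, 5, 10, 16, 38}, so |A + A| = 10. Thus K = 10/4 = 5/2. For comparison, the minimum possible |A + A| over all 4-element sets is 2·4 − 1 = 7 (so min K = 7/4), attained only by arithmetic progressions.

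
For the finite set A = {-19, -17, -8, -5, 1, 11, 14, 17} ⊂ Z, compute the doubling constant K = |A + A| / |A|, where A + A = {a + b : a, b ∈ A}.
K = |A + A| / |A| = 31/8

Enumerate A + A = {a + b : a, b ∈ A}. With |A| = 8, there are |A|^2 = 64 ordered sum pairs; collecting distinct values, A + A = {-38, -36, -34, -27, -25, -24, -22, -18, -16, -13, -10, -8, -7, -6, -5, -4, -3, -2, 0, 2, 3, 6, 9, 12, 15, 18, 22, 25, 28, 31, 34}, so |A + A| = 31. Thus K = 31/8. For comparison, the minimum possible |A + A| over all 8-element sets is 2·8 − 1 = 15 (so min K = 15/8), attained only by arithmetic progressions.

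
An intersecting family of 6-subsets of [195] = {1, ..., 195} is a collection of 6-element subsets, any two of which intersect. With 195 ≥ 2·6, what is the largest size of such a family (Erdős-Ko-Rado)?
max |F| = C(194, 5) = 2174032288

Erdős-Ko-Rado (1961): when n ≥ 2k, max |F| = C(n−1, k−1). The bound is attained by the star {A : i ∈ A} for any fixed i ∈ [n]. Here C(195−1, 6−1) = C(194, 5) = 2174032288.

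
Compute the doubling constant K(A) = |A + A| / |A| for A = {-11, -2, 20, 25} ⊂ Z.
K = |A + A| / |A| = 10/4 = 5/2

Enumerate A + A = {a + b : a, b ∈ A}. With |A| = 4, there are |A|^2 = 16 ordered sum pairs; collecting distinct values, A + A = {-22, -13, -4, 9, 14, 18, 23, 40, 45, 50}, so |A + A| = 10. Thus K = 10/4 = 5/2. For comparison, the minimum possible |A + A| over all 4-element sets is 2·4 − 1 = 7 (so min K = 7/4), attained only by arithmetic progressions.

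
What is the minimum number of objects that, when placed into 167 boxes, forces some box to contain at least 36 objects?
n = (36 − 1)·167 + 1 = 5846

By the generalised pigeonhole principle, to guarantee some box contains ≥ r objects we need more than (r − 1) · k objects total. Threshold: n = (r − 1) · k + 1. With r = 36 and k = 167: n = 35 · 167 + 1 = 5845 + 1 = 5846. For n = 5845 = 35 · 167, we can put exactly 35 objects in every box, avoiding 36 in any single one — so 5846 is tight.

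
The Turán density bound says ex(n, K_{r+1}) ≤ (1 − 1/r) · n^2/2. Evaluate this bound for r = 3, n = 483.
Turán density bound = (2/3) · 483^2/2 = 77763

Turán's theorem: ex(n, K_{r+1}) is achieved by the complete r-partite Turán graph T(n, r) with parts as balanced as possible, and is at most (1 − 1/r) · n^2/2. For r = 3, n = 483: the density bound is (2/3) · 233289/2 = 77763. Since 3 ∣ 483, the Turán graph T(483, 3) has parts of equal size 161, and its edge count e(T(483, 3)) = 77763 attains the density bound exactly.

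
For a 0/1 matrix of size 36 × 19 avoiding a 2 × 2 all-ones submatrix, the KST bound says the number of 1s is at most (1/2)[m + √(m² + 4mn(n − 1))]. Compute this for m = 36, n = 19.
z(36, 19; 2, 2) ≤ (1/2)[36 + √(36² + 4·36·19·18)] = (1/2)[36 + √50544] = 130.41

Kővári–Sós–Turán: let r_1, ..., r_36 be the row sums and z = Σ r_i the total number of 1s. Each pair of columns can share at most one row with both entries 1 (else a 2×2 all-ones block appears), so Σ_i C(r_i, 2) ≤ C(19, 2) = 171. By convexity Σ_i C(r_i, 2) ≥ 36·C(z/36, 2) = z(z − 36)/(2·36), giving z² − 36z − 36·19·18 ≤ 0 and hence z ≤ (1/2)[36 + √(1296 + 4·12312)] = (1/2)[36 + √50544] ≈ (1/2)(36 + 224.8199) = 130.41.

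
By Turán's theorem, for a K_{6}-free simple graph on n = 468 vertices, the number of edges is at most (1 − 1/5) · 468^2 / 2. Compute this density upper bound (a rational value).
Turán density bound = (4/5) · 468^2/2 = 438048/5 ≈ 87609.6

Turán's theorem: ex(n, K_{r+1}) is achieved by the complete r-partite Turán graph T(n, r) with parts as balanced as possible, and is at most (1 − 1/r) · n^2/2. For r = 5, n = 468: the density bound is (4/5) · 219024/2 = 438048/5 ≈ 87609.6. The integer-valued extremum is e(T(468, 5)) = 87609, which is strictly less than the density bound 438048/5 since 5 ∤ 468 (the parts of T(468, 5) cannot all be equal).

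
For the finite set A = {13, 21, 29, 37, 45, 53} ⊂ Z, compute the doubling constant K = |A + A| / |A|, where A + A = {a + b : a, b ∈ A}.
K = |A + A| / |A| = 11/6

Enumerate A + A = {a + b : a, b ∈ A}. With |A| = 6, there are |A|^2 = 36 ordered sum pairs; collecting distinct values, A + A = {26, 34, 42, 50, 58, 66, 74, 82, 90, 98, 106}, so |A + A| = 11. Thus K = 11/6. Here |A + A| = 2|A| − 1 = 11, the minimum possible — so K = 11/6 is minimal, which holds iff A is an arithmetic progression.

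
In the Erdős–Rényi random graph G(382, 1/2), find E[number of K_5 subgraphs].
E[# K_5] = C(382, 5) · (1/2)^C(5, 2) = 66027020346 / 2^10 = 33013510173/512 ≈ 64479512.056641

For each 5-subset S of vertices (there are C(382, 5) = 66027020346 such S), let X_S = 1 if S induces a K_5 (all C(5, 2) = 10 edges present). Then P(X_S = 1) = (1/2)^10 = 1/1024. By linearity of expectation, E[# K_5] = C(382, 5) · (1/2)^10 = 66027020346 / 1024 = 33013510173/512 ≈ 64479512.056641.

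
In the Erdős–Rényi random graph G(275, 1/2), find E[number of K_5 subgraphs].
E[# K_5] = C(275, 5) · (1/2)^C(5, 2) = 12635803180 / 2^10 = 3158950795/256 ≈ 12339651.542969

For each 5-subset S of vertices (there are C(275, 5) = 12635803180 such S), let X_S = 1 if S induces a K_5 (all C(5, 2) = 10 edges present). Then P(X_S = 1) = (1/2)^10 = 1/1024. By linearity of expectation, E[# K_5] = C(275, 5) · (1/2)^10 = 12635803180 / 1024 = 3158950795/256 ≈ 12339651.542969.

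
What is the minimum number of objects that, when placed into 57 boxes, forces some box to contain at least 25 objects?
n = (25 − 1)·57 + 1 = 1369

By the generalised pigeonhole principle, to guarantee some box contains ≥ r objects we need more than (r − 1) · k objects total. Threshold: n = (r − 1) · k + 1. With r = 25 and k = 57: n = 24 · 57 + 1 = 1368 + 1 = 1369. For n = 1368 = 24 · 57, we can put exactly 24 objects in every box, avoiding 25 in any single one — so 1369 is tight.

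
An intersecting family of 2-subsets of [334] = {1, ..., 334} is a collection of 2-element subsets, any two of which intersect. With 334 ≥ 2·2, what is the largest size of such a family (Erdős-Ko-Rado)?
max |F| = C(333, 1) = 333

The Erdős-Ko-Rado theorem states: for n ≥ 2k, an intersecting family of k-subsets of an n-element set has size at most C(n − 1, k − 1), with equality for 'star' families {A ⊆ [n] : |A| = k, i ∈ A} (fix an element i). For n = 334, k = 2: C(333, 1) = 333.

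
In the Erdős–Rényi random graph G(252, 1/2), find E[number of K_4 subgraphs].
E[# K_4] = C(252, 4) · (1/2)^C(4, 2) = 164059875 / 2^6 = 2563435.546875

For each 4-subset S of vertices (there are C(252, 4) = 164059875 such S), let X_S = 1 if S induces a K_4 (all C(4, 2) = 6 edges present). Then P(X_S = 1) = (1/2)^6 = 1/64. By linearity of expectation, E[# K_4] = C(252, 4) · (1/2)^6 = 164059875 / 64 = 2563435.546875.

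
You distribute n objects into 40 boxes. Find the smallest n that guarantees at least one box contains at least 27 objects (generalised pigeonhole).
n = (27 − 1)·40 + 1 = 1041

By the generalised pigeonhole principle, to guarantee some box contains ≥ r objects we need more than (r − 1) · k objects total. Threshold: n = (r − 1) · k + 1. With r = 27 and k = 40: n = 26 · 40 + 1 = 1040 + 1 = 1041. For n = 1040 = 26 · 40, we can put exactly 26 objects in every box, avoiding 27 in any single one — so 1041 is tight.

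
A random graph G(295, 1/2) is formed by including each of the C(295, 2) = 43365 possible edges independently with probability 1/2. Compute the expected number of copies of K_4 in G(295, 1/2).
E[# K_4] = C(295, 4) · (1/2)^C(4, 2) = 309177995 / 2^6 = 4830906.171875

For each 4-subset S of vertices (there are C(295, 4) = 309177995 such S), let X_S = 1 if S induces a K_4 (all C(4, 2) = 6 edges present). Then P(X_S = 1) = (1/2)^6 = 1/64. By linearity of expectation, E[# K_4] = C(295, 4) · (1/2)^6 = 309177995 / 64 = 4830906.171875.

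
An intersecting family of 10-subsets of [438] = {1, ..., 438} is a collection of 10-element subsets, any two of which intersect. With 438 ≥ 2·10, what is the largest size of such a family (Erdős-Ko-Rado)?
max |F| = C(437, 9) = 1474207244018922270

Erdős-Ko-Rado (1961): when n ≥ 2k, max |F| = C(n−1, k−1). The bound is attained by the star {A : i ∈ A} for any fixed i ∈ [n]. Here C(438−1, 10−1) = C(437, 9) = 1474207244018922270.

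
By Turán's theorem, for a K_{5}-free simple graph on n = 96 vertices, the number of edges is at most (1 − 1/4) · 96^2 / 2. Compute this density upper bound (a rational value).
Turán density bound = (3/4) · 96^2/2 = 3456

Turán's theorem: ex(n, K_{r+1}) is achieved by the complete r-partite Turán graph T(n, r) with parts as balanced as possible, and is at most (1 − 1/r) · n^2/2. For r = 4, n = 96: the density bound is (3/4) · 9216/2 = 3456. Since 4 ∣ 96, the Turán graph T(96, 4) has parts of equal size 24, and its edge count e(T(96, 4)) = 3456 attains the density bound exactly.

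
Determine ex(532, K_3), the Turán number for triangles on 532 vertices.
ex(532, K_3) = ⌊532^2/4⌋ = 70756

Mantel (1907): a triangle-free graph on n vertices has at most ⌊n^2/4⌋ edges, with equality for the complete bipartite graph K_{⌊n/2⌋, ⌈n/2⌉}. For n = 532: ⌊532^2/4⌋ = ⌊283024/4⌋ = 70756. The extremal graph is K_{266, 266}, which has 266·266 = 70756 edges.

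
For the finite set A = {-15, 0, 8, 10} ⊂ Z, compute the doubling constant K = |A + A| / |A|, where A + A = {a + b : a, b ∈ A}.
K = |A + A| / |A| = 10/4 = 5/2

Enumerate A + A = {a + b : a, b ∈ A}. With |A| = 4, there are |A|^2 = 16 ordered sum pairs; collecting distinct values, A + A = {-30, -15, -7, -5, 0, 8, 10, 16, 18, 20}, so |A + A| = 10. Thus K = 10/4 = 5/2. For comparison, the minimum possible |A + A| over all 4-element sets is 2·4 − 1 = 7 (so min K = 7/4), attained only by arithmetic progressions.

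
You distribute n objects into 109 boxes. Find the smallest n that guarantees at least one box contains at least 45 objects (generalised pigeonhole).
n = (45 − 1)·109 + 1 = 4797

By the generalised pigeonhole principle, to guarantee some box contains ≥ r objects we need more than (r − 1) · k objects total. Threshold: n = (r − 1) · k + 1. With r = 45 and k = 109: n = 44 · 109 + 1 = 4796 + 1 = 4797. For n = 4796 = 44 · 109, we can put exactly 44 objects in every box, avoiding 45 in any single one — so 4797 is tight.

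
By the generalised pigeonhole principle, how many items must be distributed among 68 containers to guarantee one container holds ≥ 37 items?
n = (37 − 1)·68 + 1 = 2449

By the generalised pigeonhole principle, to guarantee some box contains ≥ r objects we need more than (r − 1) · k objects total. Threshold: n = (r − 1) · k + 1. With r = 37 and k = 68: n = 36 · 68 + 1 = 2448 + 1 = 2449. For n = 2448 = 36 · 68, we can put exactly 36 objects in every box, avoiding 37 in any single one — so 2449 is tight.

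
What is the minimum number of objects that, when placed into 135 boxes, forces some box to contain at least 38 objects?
n = (38 − 1)·135 + 1 = 4996

By the generalised pigeonhole principle, to guarantee some box contains ≥ r objects we need more than (r − 1) · k objects total. Threshold: n = (r − 1) · k + 1. With r = 38 and k = 135: n = 37 · 135 + 1 = 4995 + 1 = 4996. For n = 4995 = 37 · 135, we can put exactly 37 objects in every box, avoiding 38 in any single one — so 4996 is tight.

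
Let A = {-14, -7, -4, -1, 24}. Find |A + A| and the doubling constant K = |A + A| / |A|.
K = |A + A| / |A| = 14/5

Enumerate A + A = {a + b : a, b ∈ A}. With |A| = 5, there are |A|^2 = 25 ordered sum pairs; collecting distinct values, A + A = {-28, -21, -18, -15, -14, -11, -8, -5, -2, 10, 17, 20, 23, 48}, so |A + A| = 14. Thus K = 14/5. For comparison, the minimum possible |A + A| over all 5-element sets is 2·5 − 1 = 9 (so min K = 9/5), attained only by arithmetic progressions.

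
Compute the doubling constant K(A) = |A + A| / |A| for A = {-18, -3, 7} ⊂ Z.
K = |A + A| / |A| = 6/3 = 2

Enumerate A + A = {a + b : a, b ∈ A}. With |A| = 3, there are |A|^2 = 9 ordered sum pairs; collecting distinct values, A + A = {-36, -21, -11, -6, 4, 14}, so |A + A| = 6. Thus K = 6/3 = 2. For comparison, the minimum possible |A + A| over all 3-element sets is 2·3 − 1 = 5 (so min K = 5/3), attained only by arithmetic progressions.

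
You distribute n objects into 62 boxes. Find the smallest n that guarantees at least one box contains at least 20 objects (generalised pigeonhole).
n = (20 − 1)·62 + 1 = 1179

By the generalised pigeonhole principle, to guarantee some box contains ≥ r objects we need more than (r − 1) · k objects total. Threshold: n = (r − 1) · k + 1. With r = 20 and k = 62: n = 19 · 62 + 1 = 1178 + 1 = 1179. For n = 1178 = 19 · 62, we can put exactly 19 objects in every box, avoiding 20 in any single one — so 1179 is tight.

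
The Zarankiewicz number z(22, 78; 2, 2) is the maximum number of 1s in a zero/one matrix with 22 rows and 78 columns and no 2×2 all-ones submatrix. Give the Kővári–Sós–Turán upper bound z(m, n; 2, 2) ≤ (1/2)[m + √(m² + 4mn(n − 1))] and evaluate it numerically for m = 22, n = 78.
z(22, 78; 2, 2) ≤ (1/2)[22 + √(22² + 4·22·78·77)] = (1/2)[22 + √529012] = 374.6661

Kővári–Sós–Turán: let r_1, ..., r_22 be the row sums and z = Σ r_i the total number of 1s. Each pair of columns can share at most one row with both entries 1 (else a 2×2 all-ones block appears), so Σ_i C(r_i, 2) ≤ C(78, 2) = 3003. By convexity Σ_i C(r_i, 2) ≥ 22·C(z/22, 2) = z(z − 22)/(2·22), giving z² − 22z − 22·78·77 ≤ 0 and hence z ≤ (1/2)[22 + √(484 + 4·132132)] = (1/2)[22 + √529012] ≈ (1/2)(22 + 727.3321) = 374.6661.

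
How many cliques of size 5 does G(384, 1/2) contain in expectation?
E[# K_5] = C(384, 5) · (1/2)^C(5, 2) = 67782984576 / 2^10 = 529554567/8 = 66194320.875

For each 5-subset S of vertices (there are C(384, 5) = 67782984576 such S), let X_S = 1 if S induces a K_5 (all C(5, 2) = 10 edges present). Then P(X_S = 1) = (1/2)^10 = 1/1024. By linearity of expectation, E[# K_5] = C(384, 5) · (1/2)^10 = 67782984576 / 1024 = 529554567/8 = 66194320.875.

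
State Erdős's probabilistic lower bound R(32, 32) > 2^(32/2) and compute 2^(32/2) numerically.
2^(32/2) = 65536; so R(32, 32) > 65536

Colour each edge of K_n uniformly at random with red/blue. The expected number of monochromatic K_32 is C(n, 32) · 2 · 2^(−C(32,2)). If C(n, 32) · 2^(1 − C(32,2)) < 1, then with positive probability no monochromatic K_32 exists, so R(32, 32) > n. The standard estimate C(n, 32) ≤ n^32/32! shows this inequality holds whenever n ≤ 2^(32/2) (since 32! · 2^(C(32,2) − 1) > 2^(32^2/2) ≥ n^32). Hence R(32, 32) > 2^(32/2) = 65536.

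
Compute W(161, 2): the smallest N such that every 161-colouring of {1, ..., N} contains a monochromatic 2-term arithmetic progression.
W(161, 2) = 161 + 1 = 162

A 2-term AP is any pair of integers, so a monochromatic 2-AP exists iff some colour is used at least twice. With 161 colours, the colouring i ↦ i on {1, ..., 161} uses each colour once, avoiding any monochromatic pair, so W(161, 2) > 161. For {1, ..., 162}, pigeonhole forces two integers of the same colour, which form a monochromatic 2-AP. Hence W(161, 2) = 162.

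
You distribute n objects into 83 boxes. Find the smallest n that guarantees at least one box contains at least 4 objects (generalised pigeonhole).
n = (4 − 1)·83 + 1 = 250

By the generalised pigeonhole principle, to guarantee some box contains ≥ r objects we need more than (r − 1) · k objects total. Threshold: n = (r − 1) · k + 1. With r = 4 and k = 83: n = 3 · 83 + 1 = 249 + 1 = 250. For n = 249 = 3 · 83, we can put exactly 3 objects in every box, avoiding 4 in any single one — so 250 is tight.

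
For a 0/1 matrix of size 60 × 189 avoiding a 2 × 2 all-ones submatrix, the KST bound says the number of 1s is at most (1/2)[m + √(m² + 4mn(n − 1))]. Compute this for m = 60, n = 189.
z(60, 189; 2, 2) ≤ (1/2)[60 + √(60² + 4·60·189·188)] = (1/2)[60 + √8531280] = 1490.4177

Kővári–Sós–Turán: let r_1, ..., r_60 be the row sums and z = Σ r_i the total number of 1s. Each pair of columns can share at most one row with both entries 1 (else a 2×2 all-ones block appears), so Σ_i C(r_i, 2) ≤ C(189, 2) = 17766. By convexity Σ_i C(r_i, 2) ≥ 60·C(z/60, 2) = z(z − 60)/(2·60), giving z² − 60z − 60·189·188 ≤ 0 and hence z ≤ (1/2)[60 + √(3600 + 4·2131920)] = (1/2)[60 + √8531280] ≈ (1/2)(60 + 2920.8355) = 1490.4177.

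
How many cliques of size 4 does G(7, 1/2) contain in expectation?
E[# K_4] = C(7, 4) · (1/2)^C(4, 2) = 35 / 2^6 = 0.546875

For each 4-subset S of vertices (there are C(7, 4) = 35 such S), let X_S = 1 if S induces a K_4 (all C(4, 2) = 6 edges present). Then P(X_S = 1) = (1/2)^6 = 1/64. By linearity of expectation, E[# K_4] = C(7, 4) · (1/2)^6 = 35 / 64 = 0.546875.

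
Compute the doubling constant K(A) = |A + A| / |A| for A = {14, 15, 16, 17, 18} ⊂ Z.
K = |A + A| / |A| = 9/5

Enumerate A + A = {a + b : a, b ∈ A}. With |A| = 5, there are |A|^2 = 25 ordered sum pairs; collecting distinct values, A + A = {28, 29, 30, 31, 32, 33, 34, 35, 36}, so |A + A| = 9. Thus K = 9/5. Here |A + A| = 2|A| − 1 = 9, the minimum possible — so K = 9/5 is minimal, which holds iff A is an arithmetic progression.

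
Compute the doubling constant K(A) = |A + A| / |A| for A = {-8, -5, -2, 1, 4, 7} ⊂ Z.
K = |A + A| / |A| = 11/6

Enumerate A + A = {a + b : a, b ∈ A}. With |A| = 6, there are |A|^2 = 36 ordered sum pairs; collecting distinct values, A + A = {-16, -13, -10, -7, -4, -1, 2, 5, 8, 11, 14}, so |A + A| = 11. Thus K = 11/6. Here |A + A| = 2|A| − 1 = 11, the minimum possible — so K = 11/6 is minimal, which holds iff A is an arithmetic progression.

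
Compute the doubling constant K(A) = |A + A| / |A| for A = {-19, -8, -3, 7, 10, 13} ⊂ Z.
K = |A + A| / |A| = 19/6

Enumerate A + A = {a + b : a, b ∈ A}. With |A| = 6, there are |A|^2 = 36 ordered sum pairs; collecting distinct values, A + A = {-38, -27, -22, -16, -12, -11, -9, -6, -1, 2, 4, 5, 7, 10, 14, 17, 20, 23, 26}, so |A + A| = 19. Thus K = 19/6. For comparison, the minimum possible |A + A| over all 6-element sets is 2·6 − 1 = 11 (so min K = 11/6), attained only by arithmetic progressions.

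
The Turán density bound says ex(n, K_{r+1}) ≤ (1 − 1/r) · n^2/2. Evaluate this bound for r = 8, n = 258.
Turán density bound = (7/8) · 258^2/2 = 116487/4 ≈ 29121.75

Turán's theorem: ex(n, K_{r+1}) is achieved by the complete r-partite Turán graph T(n, r) with parts as balanced as possible, and is at most (1 − 1/r) · n^2/2. For r = 8, n = 258: the density bound is (7/8) · 66564/2 = 116487/4 ≈ 29121.75. The integer-valued extremum is e(T(258, 8)) = 29121, which is strictly less than the density bound 116487/4 since 8 ∤ 258 (the parts of T(258, 8) cannot all be equal).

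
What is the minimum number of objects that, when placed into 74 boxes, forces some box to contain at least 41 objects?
n = (41 − 1)·74 + 1 = 2961

By the generalised pigeonhole principle, to guarantee some box contains ≥ r objects we need more than (r − 1) · k objects total. Threshold: n = (r − 1) · k + 1. With r = 41 and k = 74: n = 40 · 74 + 1 = 2960 + 1 = 2961. For n = 2960 = 40 · 74, we can put exactly 40 objects in every box, avoiding 41 in any single one — so 2961 is tight.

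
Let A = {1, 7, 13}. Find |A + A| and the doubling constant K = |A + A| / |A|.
K = |A + A| / |A| = 5/3

Enumerate A + A = {a + b : a, b ∈ A}. With |A| = 3, there are |A|^2 = 9 ordered sum pairs; collecting distinct values, A + A = {2, 8, 14, 20, 26}, so |A + A| = 5. Thus K = 5/3. Here |A + A| = 2|A| − 1 = 5, the minimum possible — so K = 5/3 is minimal, which holds iff A is an arithmetic progression.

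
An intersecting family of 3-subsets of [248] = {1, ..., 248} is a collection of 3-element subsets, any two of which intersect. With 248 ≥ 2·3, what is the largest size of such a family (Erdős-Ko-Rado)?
max |F| = C(247, 2) = 30381

The Erdős-Ko-Rado theorem states: for n ≥ 2k, an intersecting family of k-subsets of an n-element set has size at most C(n − 1, k − 1), with equality for 'star' families {A ⊆ [n] : |A| = k, i ∈ A} (fix an element i). For n = 248, k = 3: C(247, 2) = 30381.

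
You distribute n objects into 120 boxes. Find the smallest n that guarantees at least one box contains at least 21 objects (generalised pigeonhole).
n = (21 − 1)·120 + 1 = 2401

By the generalised pigeonhole principle, to guarantee some box contains ≥ r objects we need more than (r − 1) · k objects total. Threshold: n = (r − 1) · k + 1. With r = 21 and k = 120: n = 20 · 120 + 1 = 2400 + 1 = 2401. For n = 2400 = 20 · 120, we can put exactly 20 objects in every box, avoiding 21 in any single one — so 2401 is tight.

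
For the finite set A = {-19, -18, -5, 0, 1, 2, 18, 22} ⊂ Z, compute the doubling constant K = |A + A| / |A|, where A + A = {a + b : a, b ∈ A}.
K = |A + A| / |A| = 30/8 = 15/4

Enumerate A + A = {a + b : a, b ∈ A}. With |A| = 8, there are |A|^2 = 64 ordered sum pairs; collecting distinct values, A + A = {-38, -37, -36, -24, -23, -19, -18, -17, -16, -10, -5, -4, -3, -1, 0, 1, 2, 3, 4, 13, 17, 18, 19, 20, 22, 23, 24, 36, 40, 44}, so |A + A| = 30. Thus K = 30/8 = 15/4. For comparison, the minimum possible |A + A| over all 8-element sets is 2·8 − 1 = 15 (so min K = 15/8), attained only by arithmetic progressions.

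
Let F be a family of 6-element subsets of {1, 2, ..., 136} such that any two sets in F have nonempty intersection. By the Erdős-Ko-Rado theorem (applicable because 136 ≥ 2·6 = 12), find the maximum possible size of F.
max |F| = C(135, 5) = 346700277

The Erdős-Ko-Rado theorem states: for n ≥ 2k, an intersecting family of k-subsets of an n-element set has size at most C(n − 1, k − 1), with equality for 'star' families {A ⊆ [n] : |A| = k, i ∈ A} (fix an element i). For n = 136, k = 6: C(135, 5) = 346700277.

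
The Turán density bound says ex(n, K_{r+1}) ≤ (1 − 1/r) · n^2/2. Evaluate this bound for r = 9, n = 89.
Turán density bound = (8/9) · 89^2/2 = 31684/9 ≈ 3520.4444

Turán's theorem: ex(n, K_{r+1}) is achieved by the complete r-partite Turán graph T(n, r) with parts as balanced as possible, and is at most (1 − 1/r) · n^2/2. For r = 9, n = 89: the density bound is (8/9) · 7921/2 = 31684/9 ≈ 3520.4444. The integer-valued extremum is e(T(89, 9)) = 3520, which is strictly less than the density bound 31684/9 since 9 ∤ 89 (the parts of T(89, 9) cannot all be equal).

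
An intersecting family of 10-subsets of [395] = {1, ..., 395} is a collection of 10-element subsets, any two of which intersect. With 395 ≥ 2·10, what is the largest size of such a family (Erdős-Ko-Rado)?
max |F| = C(394, 9) = 575085963182945578

The Erdős-Ko-Rado theorem states: for n ≥ 2k, an intersecting family of k-subsets of an n-element set has size at most C(n − 1, k − 1), with equality for 'star' families {A ⊆ [n] : |A| = k, i ∈ A} (fix an element i). For n = 395, k = 10: C(394, 9) = 575085963182945578.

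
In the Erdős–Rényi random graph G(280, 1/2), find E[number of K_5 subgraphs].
E[# K_5] = C(280, 5) · (1/2)^C(5, 2) = 13836130056 / 2^10 = 1729516257/128 = 13511845.7578125

For each 5-subset S of vertices (there are C(280, 5) = 13836130056 such S), let X_S = 1 if S induces a K_5 (all C(5, 2) = 10 edges present). Then P(X_S = 1) = (1/2)^10 = 1/1024. By linearity of expectation, E[# K_5] = C(280, 5) · (1/2)^10 = 13836130056 / 1024 = 1729516257/128 = 13511845.7578125.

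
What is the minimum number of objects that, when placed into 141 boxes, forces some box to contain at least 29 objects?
n = (29 − 1)·141 + 1 = 3949

By the generalised pigeonhole principle, to guarantee some box contains ≥ r objects we need more than (r − 1) · k objects total. Threshold: n = (r − 1) · k + 1. With r = 29 and k = 141: n = 28 · 141 + 1 = 3948 + 1 = 3949. For n = 3948 = 28 · 141, we can put exactly 28 objects in every box, avoiding 29 in any single one — so 3949 is tight.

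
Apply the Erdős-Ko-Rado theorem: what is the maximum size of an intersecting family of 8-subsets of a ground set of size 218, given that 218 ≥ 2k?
max |F| = C(217, 7) = 4076928560988

The Erdős-Ko-Rado theorem states: for n ≥ 2k, an intersecting family of k-subsets of an n-element set has size at most C(n − 1, k − 1), with equality for 'star' families {A ⊆ [n] : |A| = k, i ∈ A} (fix an element i). For n = 218, k = 8: C(217, 7) = 4076928560988.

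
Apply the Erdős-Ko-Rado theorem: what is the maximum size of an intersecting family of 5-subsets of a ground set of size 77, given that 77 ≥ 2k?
max |F| = C(76, 4) = 1282975

The Erdős-Ko-Rado theorem states: for n ≥ 2k, an intersecting family of k-subsets of an n-element set has size at most C(n − 1, k − 1), with equality for 'star' families {A ⊆ [n] : |A| = k, i ∈ A} (fix an element i). For n = 77, k = 5: C(76, 4) = 1282975.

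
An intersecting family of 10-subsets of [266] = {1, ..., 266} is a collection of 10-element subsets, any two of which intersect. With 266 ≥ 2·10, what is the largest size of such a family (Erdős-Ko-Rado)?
max |F| = C(265, 9) = 15481400876017505

Erdős-Ko-Rado (1961): when n ≥ 2k, max |F| = C(n−1, k−1). The bound is attained by the star {A : i ∈ A} for any fixed i ∈ [n]. Here C(266−1, 10−1) = C(265, 9) = 15481400876017505.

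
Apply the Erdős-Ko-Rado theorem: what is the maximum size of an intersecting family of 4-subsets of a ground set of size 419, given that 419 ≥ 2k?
max |F| = C(418, 3) = 12085216

The Erdős-Ko-Rado theorem states: for n ≥ 2k, an intersecting family of k-subsets of an n-element set has size at most C(n − 1, k − 1), with equality for 'star' families {A ⊆ [n] : |A| = k, i ∈ A} (fix an element i). For n = 419, k = 4: C(418, 3) = 12085216.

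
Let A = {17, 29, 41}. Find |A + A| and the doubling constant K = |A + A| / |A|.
K = |A + A| / |A| = 5/3

Enumerate A + A = {a + b : a, b ∈ A}. With |A| = 3, there are |A|^2 = 9 ordered sum pairs; collecting distinct values, A + A = {34, 46, 58, 70, 82}, so |A + A| = 5. Thus K = 5/3. Here |A + A| = 2|A| − 1 = 5, the minimum possible — so K = 5/3 is minimal, which holds iff A is an arithmetic progression.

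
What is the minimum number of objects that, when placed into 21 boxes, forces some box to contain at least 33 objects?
n = (33 − 1)·21 + 1 = 673

By the generalised pigeonhole principle, to guarantee some box contains ≥ r objects we need more than (r − 1) · k objects total. Threshold: n = (r − 1) · k + 1. With r = 33 and k = 21: n = 32 · 21 + 1 = 672 + 1 = 673. For n = 672 = 32 · 21, we can put exactly 32 objects in every box, avoiding 33 in any single one — so 673 is tight.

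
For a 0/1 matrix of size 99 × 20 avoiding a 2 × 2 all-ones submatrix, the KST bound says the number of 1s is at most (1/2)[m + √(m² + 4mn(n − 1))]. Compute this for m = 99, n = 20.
z(99, 20; 2, 2) ≤ (1/2)[99 + √(99² + 4·99·20·19)] = (1/2)[99 + √160281] = 249.6755

Kővári–Sós–Turán: let r_1, ..., r_99 be the row sums and z = Σ r_i the total number of 1s. Each pair of columns can share at most one row with both entries 1 (else a 2×2 all-ones block appears), so Σ_i C(r_i, 2) ≤ C(20, 2) = 190. By convexity Σ_i C(r_i, 2) ≥ 99·C(z/99, 2) = z(z − 99)/(2·99), giving z² − 99z − 99·20·19 ≤ 0 and hence z ≤ (1/2)[99 + √(9801 + 4·37620)] = (1/2)[99 + √160281] ≈ (1/2)(99 + 400.3511) = 249.6755.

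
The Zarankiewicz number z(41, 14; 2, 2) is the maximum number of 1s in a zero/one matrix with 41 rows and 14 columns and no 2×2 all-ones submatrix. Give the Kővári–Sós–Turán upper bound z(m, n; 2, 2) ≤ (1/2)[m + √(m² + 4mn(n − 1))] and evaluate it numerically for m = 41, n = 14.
z(41, 14; 2, 2) ≤ (1/2)[41 + √(41² + 4·41·14·13)] = (1/2)[41 + √31529] = 109.282

Kővári–Sós–Turán: let r_1, ..., r_41 be the row sums and z = Σ r_i the total number of 1s. Each pair of columns can share at most one row with both entries 1 (else a 2×2 all-ones block appears), so Σ_i C(r_i, 2) ≤ C(14, 2) = 91. By convexity Σ_i C(r_i, 2) ≥ 41·C(z/41, 2) = z(z − 41)/(2·41), giving z² − 41z − 41·14·13 ≤ 0 and hence z ≤ (1/2)[41 + √(1681 + 4·7462)] = (1/2)[41 + √31529] ≈ (1/2)(41 + 177.5641) = 109.282.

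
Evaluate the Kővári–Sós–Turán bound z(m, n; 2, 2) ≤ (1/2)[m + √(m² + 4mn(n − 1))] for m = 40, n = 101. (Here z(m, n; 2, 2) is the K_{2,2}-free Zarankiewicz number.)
z(40, 101; 2, 2) ≤ (1/2)[40 + √(40² + 4·40·101·100)] = (1/2)[40 + √1617600] = 655.9245

Kővári–Sós–Turán: let r_1, ..., r_40 be the row sums and z = Σ r_i the total number of 1s. Each pair of columns can share at most one row with both entries 1 (else a 2×2 all-ones block appears), so Σ_i C(r_i, 2) ≤ C(101, 2) = 5050. By convexity Σ_i C(r_i, 2) ≥ 40·C(z/40, 2) = z(z − 40)/(2·40), giving z² − 40z − 40·101·100 ≤ 0 and hence z ≤ (1/2)[40 + √(1600 + 4·404000)] = (1/2)[40 + √1617600] ≈ (1/2)(40 + 1271.849) = 655.9245.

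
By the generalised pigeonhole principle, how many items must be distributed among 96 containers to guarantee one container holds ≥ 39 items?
n = (39 − 1)·96 + 1 = 3649

By the generalised pigeonhole principle, to guarantee some box contains ≥ r objects we need more than (r − 1) · k objects total. Threshold: n = (r − 1) · k + 1. With r = 39 and k = 96: n = 38 · 96 + 1 = 3648 + 1 = 3649. For n = 3648 = 38 · 96, we can put exactly 38 objects in every box, avoiding 39 in any single one — so 3649 is tight.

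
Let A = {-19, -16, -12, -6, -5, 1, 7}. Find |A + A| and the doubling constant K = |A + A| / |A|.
K = |A + A| / |A| = 22/7

Enumerate A + A = {a + b : a, b ∈ A}. With |A| = 7, there are |A|^2 = 49 ordered sum pairs; collecting distinct values, A + A = {-38, -35, -32, -31, -28, -25, -24, -22, -21, -18, -17, -15, -12, -11, -10, -9, -5, -4, 1, 2, 8, 14}, so |A + A| = 22. Thus K = 22/7. For comparison, the minimum possible |A + A| over all 7-element sets is 2·7 − 1 = 13 (so min K = 13/7), attained only by arithmetic progressions.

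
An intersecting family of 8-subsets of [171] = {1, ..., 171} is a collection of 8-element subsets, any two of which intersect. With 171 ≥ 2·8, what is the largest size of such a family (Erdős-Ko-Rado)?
max |F| = C(170, 7) = 718400660120

Erdős-Ko-Rado (1961): when n ≥ 2k, max |F| = C(n−1, k−1). The bound is attained by the star {A : i ∈ A} for any fixed i ∈ [n]. Here C(171−1, 8−1) = C(170, 7) = 718400660120.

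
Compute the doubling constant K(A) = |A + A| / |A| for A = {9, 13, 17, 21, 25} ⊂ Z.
K = |A + A| / |A| = 9/5

Enumerate A + A = {a + b : a, b ∈ A}. With |A| = 5, there are |A|^2 = 25 ordered sum pairs; collecting distinct values, A + A = {18, 22, 26, 30, 34, 38, 42, 46, 50}, so |A + A| = 9. Thus K = 9/5. Here |A + A| = 2|A| − 1 = 9, the minimum possible — so K = 9/5 is minimal, which holds iff A is an arithmetic progression.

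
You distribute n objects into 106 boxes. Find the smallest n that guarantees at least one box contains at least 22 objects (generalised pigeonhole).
n = (22 − 1)·106 + 1 = 2227

By the generalised pigeonhole principle, to guarantee some box contains ≥ r objects we need more than (r − 1) · k objects total. Threshold: n = (r − 1) · k + 1. With r = 22 and k = 106: n = 21 · 106 + 1 = 2226 + 1 = 2227. For n = 2226 = 21 · 106, we can put exactly 21 objects in every box, avoiding 22 in any single one — so 2227 is tight.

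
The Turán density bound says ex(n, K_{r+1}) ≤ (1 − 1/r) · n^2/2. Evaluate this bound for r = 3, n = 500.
Turán density bound = (2/3) · 500^2/2 = 250000/3 ≈ 83333.3333

Turán's theorem: ex(n, K_{r+1}) is achieved by the complete r-partite Turán graph T(n, r) with parts as balanced as possible, and is at most (1 − 1/r) · n^2/2. For r = 3, n = 500: the density bound is (2/3) · 250000/2 = 250000/3 ≈ 83333.3333. The integer-valued extremum is e(T(500, 3)) = 83333, which is strictly less than the density bound 250000/3 since 3 ∤ 500 (the parts of T(500, 3) cannot all be equal).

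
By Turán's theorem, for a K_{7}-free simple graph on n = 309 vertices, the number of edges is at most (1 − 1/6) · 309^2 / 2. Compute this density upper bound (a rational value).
Turán density bound = (5/6) · 309^2/2 = 159135/4 ≈ 39783.75

Turán's theorem: ex(n, K_{r+1}) is achieved by the complete r-partite Turán graph T(n, r) with parts as balanced as possible, and is at most (1 − 1/r) · n^2/2. For r = 6, n = 309: the density bound is (5/6) · 95481/2 = 159135/4 ≈ 39783.75. The integer-valued extremum is e(T(309, 6)) = 39783, which is strictly less than the density bound 159135/4 since 6 ∤ 309 (the parts of T(309, 6) cannot all be equal).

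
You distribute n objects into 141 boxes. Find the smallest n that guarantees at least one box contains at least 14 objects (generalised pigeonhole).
n = (14 − 1)·141 + 1 = 1834

By the generalised pigeonhole principle, to guarantee some box contains ≥ r objects we need more than (r − 1) · k objects total. Threshold: n = (r − 1) · k + 1. With r = 14 and k = 141: n = 13 · 141 + 1 = 1833 + 1 = 1834. For n = 1833 = 13 · 141, we can put exactly 13 objects in every box, avoiding 14 in any single one — so 1834 is tight.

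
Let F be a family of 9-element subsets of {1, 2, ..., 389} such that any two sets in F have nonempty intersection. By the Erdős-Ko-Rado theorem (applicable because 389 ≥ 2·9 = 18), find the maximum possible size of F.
max |F| = C(388, 8) = 11846458524848112

The Erdős-Ko-Rado theorem states: for n ≥ 2k, an intersecting family of k-subsets of an n-element set has size at most C(n − 1, k − 1), with equality for 'star' families {A ⊆ [n] : |A| = k, i ∈ A} (fix an element i). For n = 389, k = 9: C(388, 8) = 11846458524848112.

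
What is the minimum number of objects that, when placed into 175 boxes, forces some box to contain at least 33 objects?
n = (33 − 1)·175 + 1 = 5601

By the generalised pigeonhole principle, to guarantee some box contains ≥ r objects we need more than (r − 1) · k objects total. Threshold: n = (r − 1) · k + 1. With r = 33 and k = 175: n = 32 · 175 + 1 = 5600 + 1 = 5601. For n = 5600 = 32 · 175, we can put exactly 32 objects in every box, avoiding 33 in any single one — so 5601 is tight.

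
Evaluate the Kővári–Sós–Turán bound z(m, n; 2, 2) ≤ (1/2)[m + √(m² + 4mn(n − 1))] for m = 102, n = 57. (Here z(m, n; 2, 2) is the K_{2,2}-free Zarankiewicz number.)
z(102, 57; 2, 2) ≤ (1/2)[102 + √(102² + 4·102·57·56)] = (1/2)[102 + √1312740] = 623.8743

Kővári–Sós–Turán: let r_1, ..., r_102 be the row sums and z = Σ r_i the total number of 1s. Each pair of columns can share at most one row with both entries 1 (else a 2×2 all-ones block appears), so Σ_i C(r_i, 2) ≤ C(57, 2) = 1596. By convexity Σ_i C(r_i, 2) ≥ 102·C(z/102, 2) = z(z − 102)/(2·102), giving z² − 102z − 102·57·56 ≤ 0 and hence z ≤ (1/2)[102 + √(10404 + 4·325584)] = (1/2)[102 + √1312740] ≈ (1/2)(102 + 1145.7487) = 623.8743.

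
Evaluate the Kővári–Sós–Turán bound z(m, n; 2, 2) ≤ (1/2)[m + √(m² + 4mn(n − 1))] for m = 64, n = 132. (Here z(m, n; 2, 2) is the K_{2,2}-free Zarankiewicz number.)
z(64, 132; 2, 2) ≤ (1/2)[64 + √(64² + 4·64·132·131)] = (1/2)[64 + √4430848] = 1084.479

Kővári–Sós–Turán: let r_1, ..., r_64 be the row sums and z = Σ r_i the total number of 1s. Each pair of columns can share at most one row with both entries 1 (else a 2×2 all-ones block appears), so Σ_i C(r_i, 2) ≤ C(132, 2) = 8646. By convexity Σ_i C(r_i, 2) ≥ 64·C(z/64, 2) = z(z − 64)/(2·64), giving z² − 64z − 64·132·131 ≤ 0 and hence z ≤ (1/2)[64 + √(4096 + 4·1106688)] = (1/2)[64 + √4430848] ≈ (1/2)(64 + 2104.958) = 1084.479.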